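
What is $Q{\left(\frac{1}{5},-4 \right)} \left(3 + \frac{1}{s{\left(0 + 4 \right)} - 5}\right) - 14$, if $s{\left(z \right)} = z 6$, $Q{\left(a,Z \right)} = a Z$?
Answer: $- \frac{1562}{95} \approx -16.442$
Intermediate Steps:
$Q{\left(a,Z \right)} = Z a$
$s{\left(z \right)} = 6 z$
$Q{\left(\frac{1}{5},-4 \right)} \left(3 + \frac{1}{s{\left(0 + 4 \right)} - 5}\right) - 14 = - \frac{4}{5} \left(3 + \frac{1}{6 \left(0 + 4\right) - 5}\right) - 14 = \left(-4\right) \frac{1}{5} \left(3 + \frac{1}{6 \cdot 4 - 5}\right) - 14 = - \frac{4 \left(3 + \frac{1}{24 - 5}\right)}{5} - 14 = - \frac{4 \left(3 + \frac{1}{19}\right)}{5} - 14 = \left(- \frac{4}{5}\right) \frac{58}{19} - 14 = - \frac{232}{95} - 14 = - \frac{1562}{95}$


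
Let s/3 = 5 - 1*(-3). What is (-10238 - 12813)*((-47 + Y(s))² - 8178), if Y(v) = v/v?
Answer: 139735162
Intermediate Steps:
s = 24 (s = 3*(5 - 1*(-3)) = 3*(5 + 3) = 3*8 = 24)
Y(v) = 1
(-10238 - 12813)*((-47 + Y(s))² - 8178) = (-10238 - 12813)*((-47 + 1)² - 8178) = -23051*((-46)² - 8178) = -23051*(2116 - 8178) = -23051*(-6062) = 139735162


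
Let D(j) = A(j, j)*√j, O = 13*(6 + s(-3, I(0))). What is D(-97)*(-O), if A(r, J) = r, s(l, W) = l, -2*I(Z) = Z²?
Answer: 3783*I*√97 ≈ 37258.0*I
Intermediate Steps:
I(Z) = -Z²/2
O = 39 (O = 13*(6 - 3) = 13*3 = 39)
D(j) = j^(3/2) (D(j) = j*√j = j^(3/2))
D(-97)*(-O) = (-97)^(3/2)*(-1*39) = -97*I*√97*(-39) = 3783*I*√97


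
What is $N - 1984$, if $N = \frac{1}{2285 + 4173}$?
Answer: $- \frac{12812671}{6458} \approx -1984.0$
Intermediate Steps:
$N = \frac{1}{6458} \approx 0.00015485$
$N - 1984 = \frac{1}{6458} - 1984 = - \frac{12812671}{6458}$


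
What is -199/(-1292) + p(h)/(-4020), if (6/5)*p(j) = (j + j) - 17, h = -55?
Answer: 281015/1558152 ≈ 0.18035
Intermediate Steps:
p(j) = -85/6 + 5*j/3 (p(j) = 5*((j + j) - 17)/6 = 5*(2*j - 17)/6 = 5*(-17 + 2*j)/6 = -85/6 + 5*j/3)
-199/(-1292) + p(h)/(-4020) = -199/(-1292) + (-85/6 + (5/3)*(-55))/(-4020) = -199*(-1/1292) + (-85/6 - 275/3)*(-1/4020) = 199/1292 - 635/6*(-1/4020) = 199/1292 + 127/4824 = 281015/1558152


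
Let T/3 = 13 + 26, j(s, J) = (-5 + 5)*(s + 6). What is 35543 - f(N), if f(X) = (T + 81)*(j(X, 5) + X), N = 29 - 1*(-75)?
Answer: 14951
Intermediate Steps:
j(s, J) = 0 (j(s, J) = 0*(6 + s) = 0)
N = 104 (N = 29 + 75 = 104)
T = 117 (T = 3*(13 + 26) = 3*39 = 117)
f(X) = 198*X (f(X) = (117 + 81)*(0 + X) = 198*X)
35543 - f(N) = 35543 - 198*104 = 35543 - 1*20592 = 35543 - 20592 = 14951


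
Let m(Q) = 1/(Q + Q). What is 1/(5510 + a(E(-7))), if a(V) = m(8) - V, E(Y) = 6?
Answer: 16/88065 ≈ 0.00018168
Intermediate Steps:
m(Q) = 1/(2*Q)
a(V) = 1/16 - V (a(V) = (½)/8 - V = (½)*(⅛) - V = 1/16 - V)
1/(5510 + a(E(-7))) = 1/(5510 + (1/16 - 1*6)) = 1/(5510 + (1/16 - 6)) = 1/(5510 - 95/16) = 1/(88065/16) = 16/88065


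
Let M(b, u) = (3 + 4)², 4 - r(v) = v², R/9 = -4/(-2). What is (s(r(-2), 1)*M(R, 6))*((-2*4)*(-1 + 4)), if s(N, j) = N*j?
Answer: 0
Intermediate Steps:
R = 18 (R = 9*(-4/(-2)) = 9*(-4*(-½)) = 9*2 = 18)
r(v) = 4 - v²
M(b, u) = 49 (M(b, u) = 7² = 49)
(s(r(-2), 1)*M(R, 6))*((-2*4)*(-1 + 4)) = (((4 - 1*(-2)²)*1)*49)*((-2*4)*(-1 + 4)) = (((4 - 1*4)*1)*49)*(-8*3) = (((4 - 4)*1)*49)*(-24) = ((0*1)*49)*(-24) = (0*49)*(-24) = 0*(-24) = 0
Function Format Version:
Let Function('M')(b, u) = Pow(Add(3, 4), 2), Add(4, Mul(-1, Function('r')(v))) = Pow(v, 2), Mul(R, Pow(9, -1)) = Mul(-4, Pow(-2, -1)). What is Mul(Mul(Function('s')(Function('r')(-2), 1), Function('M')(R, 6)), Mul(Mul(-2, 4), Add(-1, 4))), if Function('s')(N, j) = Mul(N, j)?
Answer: 0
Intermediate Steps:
R = 18 (R = Mul(9, Mul(-4, Pow(-2, -1))) = Mul(9, Mul(-4, Rational(-1, 2))) = Mul(9, 2) = 18)
Function('r')(v) = Add(4, Mul(-1, Pow(v, 2)))
Function('M')(b, u) = 49 (Function('M')(b, u) = Pow(7, 2) = 49)
Mul(Mul(Function('s')(Function('r')(-2), 1), Function('M')(R, 6)), Mul(Mul(-2, 4), Add(-1, 4))) = Mul(Mul(Mul(Add(4, Mul(-1, Pow(-2, 2))), 1), 49), Mul(Mul(-2, 4), Add(-1, 4))) = Mul(Mul(Mul(Add(4, Mul(-1, 4)), 1), 49), Mul(-8, 3)) = Mul(Mul(Mul(Add(4, -4), 1), 49), -24) = Mul(Mul(Mul(0, 1), 49), -24) = Mul(Mul(0, 49), -24) = Mul(0, -24) = 0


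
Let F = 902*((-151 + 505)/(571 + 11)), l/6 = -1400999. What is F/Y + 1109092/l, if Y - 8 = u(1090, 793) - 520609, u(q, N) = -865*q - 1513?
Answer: -39512748974857/298626105909738 ≈ -0.13232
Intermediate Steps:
l = -8405994 (l = 6*(-1400999) = -8405994)
u(q, N) = -1513 - 865*q
Y = -1464964 (Y = 8 + ((-1513 - 865*1090) - 520609) = 8 + ((-1513 - 942850) - 520609) = 8 + (-944363 - 520609) = 8 - 1464972 = -1464964)
F = 53218/97 (F = 902*(354/582) = 902*(354*(1/582)) = 902*(59/97) = 53218/97 ≈ 548.64)
F/Y + 1109092/l = (53218/97)/(-1464964) + 1109092/(-8405994) = (53218/97)*(-1/1464964) + 1109092*(-1/8405994) = -26609/71050754 - 554546/4202997 = -39512748974857/298626105909738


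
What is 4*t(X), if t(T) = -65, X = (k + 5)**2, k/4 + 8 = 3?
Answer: -260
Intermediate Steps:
k = -20 (k = -32 + 4*3 = -32 + 12 = -20)
X = 225 (X = (-20 + 5)**2 = (-15)**2 = 225)
4*t(X) = 4*(-65) = -260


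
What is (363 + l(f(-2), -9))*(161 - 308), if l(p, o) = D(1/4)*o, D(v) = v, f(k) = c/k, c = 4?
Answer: -212121/4 ≈ -53030.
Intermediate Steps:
f(k) = 4/k
l(p, o) = o/4
(363 + l(f(-2), -9))*(161 - 308) = (363 + (¼)*(-9))*(161 - 308) = (363 - 9/4)*(-147) = (1443/4)*(-147) = -212121/4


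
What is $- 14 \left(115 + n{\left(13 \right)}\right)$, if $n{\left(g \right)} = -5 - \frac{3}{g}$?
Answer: $- \frac{19978}{13} \approx -1536.8$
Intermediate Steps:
$n{\left(g \right)} = -5 - \frac{3}{g}$
$- 14 \left(115 + n{\left(13 \right)}\right) = - 14 \left(115 - \left(5 + \frac{3}{13}\right)\right) = - 14 \left(115 - \frac{68}{13}\right) = \left(-14\right) \frac{1427}{13} = - \frac{19978}{13}$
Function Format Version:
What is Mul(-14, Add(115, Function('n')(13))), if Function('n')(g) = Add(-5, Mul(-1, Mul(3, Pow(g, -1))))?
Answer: Rational(-19978, 13) ≈ -1536.8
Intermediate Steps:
Function('n')(g) = Add(-5, Mul(-3, Pow(g, -1)))
Mul(-14, Add(115, Function('n')(13))) = Mul(-14, Add(115, Add(-5, Mul(-3, Pow(13, -1))))) = Mul(-14, Add(115, Add(-5, Mul(-3, Rational(1, 13))))) = Mul(-14, Add(115, Add(-5, Rational(-3, 13)))) = Mul(-14, Add(115, Rational(-68, 13))) = Mul(-14, Rational(1427, 13)) = Rational(-19978, 13)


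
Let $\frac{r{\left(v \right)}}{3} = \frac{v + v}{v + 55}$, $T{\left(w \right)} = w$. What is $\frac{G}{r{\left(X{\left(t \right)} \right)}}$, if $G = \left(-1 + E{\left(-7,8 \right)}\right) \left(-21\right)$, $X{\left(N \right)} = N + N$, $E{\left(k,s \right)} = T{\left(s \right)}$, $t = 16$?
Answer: $- \frac{4263}{64} \approx -66.609$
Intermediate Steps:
$E{\left(k,s \right)} = s$
$X{\left(N \right)} = 2 N$
$r{\left(v \right)} = \frac{6 v}{55 + v}$ ($r{\left(v \right)} = 3 \frac{v + v}{v + 55} = 3 \frac{2 v}{55 + v} = \frac{6 v}{55 + v}$)
$G = -147$ ($G = \left(-1 + 8\right) \left(-21\right) = 7 \left(-21\right) = -147$)
$\frac{G}{r{\left(X{\left(t \right)} \right)}} = - \frac{147}{6 \cdot 2 \cdot 16 \frac{1}{55 + 2 \cdot 16}} = - \frac{147}{6 \cdot 32 \frac{1}{55 + 32}} = - \frac{147}{6 \cdot 32 \cdot \frac{1}{87}} = - \frac{147}{\frac{64}{29}} = \left(-147\right) \frac{29}{64} = - \frac{4263}{64}$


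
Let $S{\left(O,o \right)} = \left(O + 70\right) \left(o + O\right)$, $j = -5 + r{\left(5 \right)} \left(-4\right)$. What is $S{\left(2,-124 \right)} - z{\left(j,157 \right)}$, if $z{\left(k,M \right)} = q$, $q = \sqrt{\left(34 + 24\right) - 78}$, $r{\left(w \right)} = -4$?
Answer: $-8784 - 2 i \sqrt{5} \approx -8784.0 - 4.4721 i$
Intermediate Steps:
$j = 11$ ($j = -5 - -16 = -5 + 16 = 11$)
$S{\left(O,o \right)} = \left(70 + O\right) \left(O + o\right)$
$q = 2 i \sqrt{5}$ ($q = \sqrt{58 - 78} = \sqrt{-20} = 2 i \sqrt{5} \approx 4.4721 i$)
$z{\left(k,M \right)} = 2 i \sqrt{5}$
$S{\left(2,-124 \right)} - z{\left(j,157 \right)} = \left(2^{2} + 70 \cdot 2 + 70 \left(-124\right) + 2 \left(-124\right)\right) - 2 i \sqrt{5} = \left(4 + 140 - 8680 - 248\right) - 2 i \sqrt{5} = -8784 - 2 i \sqrt{5}$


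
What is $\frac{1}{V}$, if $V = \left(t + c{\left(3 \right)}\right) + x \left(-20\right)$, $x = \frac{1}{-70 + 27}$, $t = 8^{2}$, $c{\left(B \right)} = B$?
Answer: $\frac{43}{2901} \approx 0.014822$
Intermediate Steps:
$t = 64$
$x = - \frac{1}{43}$ ($x = \frac{1}{-43} = - \frac{1}{43} \approx -0.023256$)
$V = \frac{2901}{43}$ ($V = \left(64 + 3\right) - - \frac{20}{43} = 67 + \frac{20}{43} = \frac{2901}{43} \approx 67.465$)
$\frac{1}{V} = \frac{1}{\frac{2901}{43}} = \frac{43}{2901}$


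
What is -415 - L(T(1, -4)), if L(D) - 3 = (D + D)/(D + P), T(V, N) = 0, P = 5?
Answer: -418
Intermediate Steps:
L(D) = 3 + 2*D/(5 + D) (L(D) = 3 + (D + D)/(D + 5) = 3 + (2*D)/(5 + D) = 3 + 2*D/(5 + D))
-415 - L(T(1, -4)) = -415 - 5*(3 + 0)/(5 + 0) = -415 - 5*3/5 = -415 - 1*3 = -415 - 3 = -418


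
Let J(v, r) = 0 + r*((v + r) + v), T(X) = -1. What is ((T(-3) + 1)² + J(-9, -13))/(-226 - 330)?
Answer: -403/556 ≈ -0.72482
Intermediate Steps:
J(v, r) = r*(r + 2*v) (J(v, r) = 0 + r*((r + v) + v) = 0 + r*(r + 2*v) = r*(r + 2*v))
((T(-3) + 1)² + J(-9, -13))/(-226 - 330) = ((-1 + 1)² - 13*(-13 + 2*(-9)))/(-226 - 330) = (0² - 13*(-13 - 18))/(-556) = (0 - 13*(-31))*(-1/556) = (0 + 403)*(-1/556) = 403*(-1/556) = -403/556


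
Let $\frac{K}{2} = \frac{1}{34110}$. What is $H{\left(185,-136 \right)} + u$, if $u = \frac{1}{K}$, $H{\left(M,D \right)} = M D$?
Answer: $-8105$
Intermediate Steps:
$H{\left(M,D \right)} = D M$
$K = \frac{1}{17055}$ ($K = \frac{2}{34110} = 2 \cdot \frac{1}{34110} = \frac{1}{17055} \approx 5.8634 \cdot 10^{-5}$)
$u = 17055$ ($u = \frac{1}{\frac{1}{17055}} = 17055$)
$H{\left(185,-136 \right)} + u = \left(-136\right) 185 + 17055 = -25160 + 17055 = -8105$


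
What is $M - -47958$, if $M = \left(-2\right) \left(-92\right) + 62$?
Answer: $48204$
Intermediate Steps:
$M = 246$ ($M = 184 + 62 = 246$)
$M - -47958 = 246 - -47958 = 246 + 47958 = 48204$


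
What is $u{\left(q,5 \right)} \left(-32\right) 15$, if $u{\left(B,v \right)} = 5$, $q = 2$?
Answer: $-2400$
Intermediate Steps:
$u{\left(q,5 \right)} \left(-32\right) 15 = 5 \left(-32\right) 15 = \left(-160\right) 15 = -2400$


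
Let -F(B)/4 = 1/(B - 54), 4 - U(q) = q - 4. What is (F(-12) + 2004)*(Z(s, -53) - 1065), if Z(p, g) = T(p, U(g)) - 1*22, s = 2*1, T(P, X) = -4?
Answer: -72152194/33 ≈ -2.1864e+6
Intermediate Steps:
U(q) = 8 - q (U(q) = 4 - (q - 4) = 4 - (-4 + q) = 4 + (4 - q) = 8 - q)
s = 2
F(B) = -4/(-54 + B) (F(B) = -4/(B - 54) = -4/(-54 + B))
Z(p, g) = -26 (Z(p, g) = -4 - 1*22 = -4 - 22 = -26)
(F(-12) + 2004)*(Z(s, -53) - 1065) = (-4/(-54 - 12) + 2004)*(-26 - 1065) = (-4/(-66) + 2004)*(-1091) = (-4*(-1/66) + 2004)*(-1091) = (2/33 + 2004)*(-1091) = (66134/33)*(-1091) = -72152194/33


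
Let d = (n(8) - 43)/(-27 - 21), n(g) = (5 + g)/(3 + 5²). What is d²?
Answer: 157609/200704 ≈ 0.78528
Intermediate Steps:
n(g) = 5/28 + g/28 (n(g) = (5 + g)/(3 + 25) = (5 + g)/28 = (5 + g)*(1/28) = 5/28 + g/28)
d = 397/448 (d = ((5/28 + (1/28)*8) - 43)/(-27 - 21) = ((5/28 + 2/7) - 43)/(-48) = (13/28 - 43)*(-1/48) = -1191/28*(-1/48) = 397/448 ≈ 0.88616)
d² = (397/448)² = 157609/200704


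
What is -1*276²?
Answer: -76176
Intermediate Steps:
-1*276² = -1*76176 = -76176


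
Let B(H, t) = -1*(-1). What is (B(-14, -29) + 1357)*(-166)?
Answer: -225428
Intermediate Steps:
B(H, t) = 1
(B(-14, -29) + 1357)*(-166) = (1 + 1357)*(-166) = 1358*(-166) = -225428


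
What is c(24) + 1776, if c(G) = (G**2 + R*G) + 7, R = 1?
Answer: 2383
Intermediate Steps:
c(G) = 7 + G + G**2 (c(G) = (G**2 + 1*G) + 7 = (G**2 + G) + 7 = (G + G**2) + 7 = 7 + G + G**2)
c(24) + 1776 = (7 + 24 + 24**2) + 1776 = (7 + 24 + 576) + 1776 = 607 + 1776 = 2383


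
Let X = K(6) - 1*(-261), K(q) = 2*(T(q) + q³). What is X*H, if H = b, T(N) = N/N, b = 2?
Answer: 1390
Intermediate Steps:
T(N) = 1
H = 2
K(q) = 2 + 2*q³ (K(q) = 2*(1 + q³) = 2 + 2*q³)
X = 695 (X = (2 + 2*6³) - 1*(-261) = (2 + 2*216) + 261 = (2 + 432) + 261 = 434 + 261 = 695)
X*H = 695*2 = 1390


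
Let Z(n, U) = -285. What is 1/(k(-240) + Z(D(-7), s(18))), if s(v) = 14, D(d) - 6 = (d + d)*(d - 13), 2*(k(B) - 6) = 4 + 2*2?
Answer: -1/275 ≈ -0.0036364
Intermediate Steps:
k(B) = 10 (k(B) = 6 + (4 + 2*2)/2 = 6 + (4 + 4)/2 = 6 + (½)*8 = 6 + 4 = 10)
D(d) = 6 + 2*d*(-13 + d) (D(d) = 6 + (d + d)*(d - 13) = 6 + (2*d)*(-13 + d) = 6 + 2*d*(-13 + d))
1/(k(-240) + Z(D(-7), s(18))) = 1/(10 - 285) = 1/(-275) = -1/275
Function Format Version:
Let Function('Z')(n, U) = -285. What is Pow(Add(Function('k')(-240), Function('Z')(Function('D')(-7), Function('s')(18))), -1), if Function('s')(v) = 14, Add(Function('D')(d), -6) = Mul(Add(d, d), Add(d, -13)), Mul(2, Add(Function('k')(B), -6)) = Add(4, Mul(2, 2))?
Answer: Rational(-1, 275) ≈ -0.0036364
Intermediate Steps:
Function('k')(B) = 10 (Function('k')(B) = Add(6, Mul(Rational(1, 2), Add(4, Mul(2, 2)))) = Add(6, Mul(Rational(1, 2), Add(4, 4))) = Add(6, Mul(Rational(1, 2), 8)) = Add(6, 4) = 10)
Function('D')(d) = Add(6, Mul(2, d, Add(-13, d))) (Function('D')(d) = Add(6, Mul(Add(d, d), Add(d, -13))) = Add(6, Mul(Mul(2, d), Add(-13, d))) = Add(6, Mul(2, d, Add(-13, d))))
Pow(Add(Function('k')(-240), Function('Z')(Function('D')(-7), Function('s')(18))), -1) = Pow(Add(10, -285), -1) = Pow(-275, -1) = Rational(-1, 275)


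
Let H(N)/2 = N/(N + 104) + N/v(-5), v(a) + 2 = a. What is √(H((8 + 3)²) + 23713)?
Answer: √261066533/105 ≈ 153.88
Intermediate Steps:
v(a) = -2 + a
H(N) = -2*N/7 + 2*N/(104 + N) (H(N) = 2*(N/(N + 104) + N/(-2 - 5)) = 2*(N/(104 + N) + N/(-7)) = 2*(N/(104 + N) + N*(-⅐)) = 2*(N/(104 + N) - N/7) = 2*(-N/7 + N/(104 + N)) = -2*N/7 + 2*N/(104 + N))
√(H((8 + 3)²) + 23713) = √(-2*(8 + 3)²*(97 + (8 + 3)²)/(728 + 7*(8 + 3)²) + 23713) = √(-2*11²*(97 + 11²)/(728 + 7*11²) + 23713) = √(-2*121*(97 + 121)/(728 + 7*121) + 23713) = √(-2*121*218/(728 + 847) + 23713) = √(-2*121*218/1575 + 23713) = √(-2*121*1/1575*218 + 23713) = √(-52756/1575 + 23713) = √(37295219/1575) = √261066533/105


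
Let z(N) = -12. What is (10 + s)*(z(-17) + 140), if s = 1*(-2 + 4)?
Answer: 1536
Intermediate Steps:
s = 2 (s = 1*2 = 2)
(10 + s)*(z(-17) + 140) = (10 + 2)*(-12 + 140) = 12*128 = 1536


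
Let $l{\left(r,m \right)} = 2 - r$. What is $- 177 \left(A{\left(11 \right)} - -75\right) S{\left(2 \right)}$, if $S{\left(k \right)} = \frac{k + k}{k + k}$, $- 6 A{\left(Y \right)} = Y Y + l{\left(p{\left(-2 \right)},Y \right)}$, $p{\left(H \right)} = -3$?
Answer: $-9558$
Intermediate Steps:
$A{\left(Y \right)} = - \frac{5}{6} - \frac{Y^{2}}{6}$ ($A{\left(Y \right)} = - \frac{Y Y + \left(2 - -3\right)}{6} = - \frac{Y^{2} + \left(2 + 3\right)}{6} = - \frac{Y^{2} + 5}{6} = - \frac{5 + Y^{2}}{6} = - \frac{5}{6} - \frac{Y^{2}}{6}$)
$S{\left(k \right)} = 1$ ($S{\left(k \right)} = \frac{2 k}{2 k} = 2 k \frac{1}{2 k} = 1$)
$- 177 \left(A{\left(11 \right)} - -75\right) S{\left(2 \right)} = - 177 \left(\left(- \frac{5}{6} - \frac{11^{2}}{6}\right) - -75\right) 1 = - 177 \left(\left(- \frac{5}{6} - \frac{121}{6}\right) + 75\right) 1 = - 177 \left(-21 + 75\right) 1 = \left(-177\right) 54 \cdot 1 = \left(-9558\right) 1 = -9558$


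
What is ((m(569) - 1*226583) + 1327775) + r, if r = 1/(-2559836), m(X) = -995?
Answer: 2816323887691/2559836 ≈ 1.1002e+6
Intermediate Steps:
r = -1/2559836 ≈ -3.9065e-7
((m(569) - 1*226583) + 1327775) + r = ((-995 - 1*226583) + 1327775) - 1/2559836 = ((-995 - 226583) + 1327775) - 1/2559836 = (-227578 + 1327775) - 1/2559836 = 1100197 - 1/2559836 = 2816323887691/2559836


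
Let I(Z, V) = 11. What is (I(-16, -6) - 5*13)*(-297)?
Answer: 16038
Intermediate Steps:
(I(-16, -6) - 5*13)*(-297) = (11 - 5*13)*(-297) = (11 - 65)*(-297) = -54*(-297) = 16038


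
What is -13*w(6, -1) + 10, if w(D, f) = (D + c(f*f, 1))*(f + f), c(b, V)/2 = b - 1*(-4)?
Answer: 426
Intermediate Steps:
c(b, V) = 8 + 2*b (c(b, V) = 2*(b - 1*(-4)) = 2*(b + 4) = 2*(4 + b) = 8 + 2*b)
w(D, f) = 2*f*(8 + D + 2*f²) (w(D, f) = (D + (8 + 2*(f*f)))*(f + f) = (D + (8 + 2*f²))*(2*f) = (8 + D + 2*f²)*(2*f) = 2*f*(8 + D + 2*f²))
-13*w(6, -1) + 10 = -26*(-1)*(8 + 6 + 2*(-1)²) + 10 = -26*(-1)*(8 + 6 + 2*1) + 10 = -26*(-1)*(8 + 6 + 2) + 10 = -26*(-1)*16 + 10 = -13*(-32) + 10 = 416 + 10 = 426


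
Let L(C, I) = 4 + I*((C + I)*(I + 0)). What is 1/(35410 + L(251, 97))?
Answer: 1/3309746 ≈ 3.0214e-7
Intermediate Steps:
L(C, I) = 4 + I**2*(C + I) (L(C, I) = 4 + I*((C + I)*I) = 4 + I*(I*(C + I)) = 4 + I**2*(C + I))
1/(35410 + L(251, 97)) = 1/(35410 + (4 + 97**3 + 251*97**2)) = 1/(35410 + (4 + 912673 + 251*9409)) = 1/(35410 + (4 + 912673 + 2361659)) = 1/(35410 + 3274336) = 1/3309746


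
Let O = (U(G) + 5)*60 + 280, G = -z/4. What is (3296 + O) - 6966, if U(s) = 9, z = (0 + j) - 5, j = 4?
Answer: -2550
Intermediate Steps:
z = -1 (z = (0 + 4) - 5 = 4 - 5 = -1)
G = ¼ (G = -1*(-1)/4 = 1*(¼) = ¼ ≈ 0.25000)
O = 1120 (O = (9 + 5)*60 + 280 = 14*60 + 280 = 840 + 280 = 1120)
(3296 + O) - 6966 = (3296 + 1120) - 6966 = 4416 - 6966 = -2550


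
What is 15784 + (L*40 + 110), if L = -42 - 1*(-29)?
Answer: 15374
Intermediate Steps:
L = -13 (L = -42 + 29 = -13)
15784 + (L*40 + 110) = 15784 + (-13*40 + 110) = 15784 + (-520 + 110) = 15784 - 410 = 15374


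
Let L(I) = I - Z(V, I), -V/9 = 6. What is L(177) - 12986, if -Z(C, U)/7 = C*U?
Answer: -79715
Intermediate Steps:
V = -54 (V = -9*6 = -54)
Z(C, U) = -7*C*U
L(I) = -377*I (L(I) = I - (-7)*(-54)*I = I - 378*I = -377*I)
L(177) - 12986 = -377*177 - 12986 = -66729 - 12986 = -79715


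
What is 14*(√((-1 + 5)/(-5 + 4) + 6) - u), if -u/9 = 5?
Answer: 630 + 14*√2 ≈ 649.80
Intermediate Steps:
u = -45 (u = -9*5 = -45)
14*(√((-1 + 5)/(-5 + 4) + 6) - u) = 14*(√((-1 + 5)/(-5 + 4) + 6) - 1*(-45)) = 14*(√(4/(-1) + 6) + 45) = 14*(√(4*(-1) + 6) + 45) = 14*(√(-4 + 6) + 45) = 14*(√2 + 45) = 14*(45 + √2) = 630 + 14*√2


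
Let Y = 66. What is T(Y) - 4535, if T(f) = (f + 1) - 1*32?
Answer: -4500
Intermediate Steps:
T(f) = -31 + f (T(f) = (1 + f) - 32 = -31 + f)
T(Y) - 4535 = (-31 + 66) - 4535 = 35 - 4535 = -4500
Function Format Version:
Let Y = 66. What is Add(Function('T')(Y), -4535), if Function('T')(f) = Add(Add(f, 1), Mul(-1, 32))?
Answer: -4500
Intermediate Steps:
Function('T')(f) = Add(-31, f) (Function('T')(f) = Add(Add(1, f), -32) = Add(-31, f))
Add(Function('T')(Y), -4535) = Add(Add(-31, 66), -4535) = Add(35, -4535) = -4500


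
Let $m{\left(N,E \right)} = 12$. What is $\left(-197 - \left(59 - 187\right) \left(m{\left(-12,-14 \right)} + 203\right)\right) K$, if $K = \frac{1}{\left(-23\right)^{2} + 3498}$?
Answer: $\frac{27323}{4027} \approx 6.785$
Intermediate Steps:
$K = \frac{1}{4027}$ ($K = \frac{1}{529 + 3498} = \frac{1}{4027} \approx 0.00024832$)
$\left(-197 - \left(59 - 187\right) \left(m{\left(-12,-14 \right)} + 203\right)\right) K = \left(-197 - \left(59 - 187\right) \left(12 + 203\right)\right) \frac{1}{4027} = \left(-197 - \left(-128\right) 215\right) \frac{1}{4027} = \left(-197 - -27520\right) \frac{1}{4027} = \left(-197 + 27520\right) \frac{1}{4027} = 27323 \cdot \frac{1}{4027} = \frac{27323}{4027}$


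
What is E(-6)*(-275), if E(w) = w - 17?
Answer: 6325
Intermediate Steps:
E(w) = -17 + w
E(-6)*(-275) = (-17 - 6)*(-275) = -23*(-275) = 6325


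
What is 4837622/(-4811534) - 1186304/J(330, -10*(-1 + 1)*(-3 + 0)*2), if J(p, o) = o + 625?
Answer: -2855482772043/1503604375 ≈ -1899.1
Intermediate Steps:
J(p, o) = 625 + o
4837622/(-4811534) - 1186304/J(330, -10*(-1 + 1)*(-3 + 0)*2) = 4837622/(-4811534) - 1186304/(625 - 10*(-1 + 1)*(-3 + 0)*2) = 4837622*(-1/4811534) - 1186304/(625 - 0*(-3)*2) = -2418811/2405767 - 1186304/(625 - 10*0*2) = -2418811/2405767 - 1186304/(625 + 0*2) = -2418811/2405767 - 1186304/(625 + 0) = -2418811/2405767 - 1186304/625 = -2855482772043/1503604375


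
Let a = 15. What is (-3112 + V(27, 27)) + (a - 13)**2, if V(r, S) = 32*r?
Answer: -2244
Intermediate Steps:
(-3112 + V(27, 27)) + (a - 13)**2 = (-3112 + 32*27) + (15 - 13)**2 = (-3112 + 864) + 2**2 = -2248 + 4 = -2244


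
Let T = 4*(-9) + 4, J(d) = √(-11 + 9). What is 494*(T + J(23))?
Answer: -15808 + 494*I*√2 ≈ -15808.0 + 698.62*I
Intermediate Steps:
J(d) = I*√2 (J(d) = √(-2) = I*√2)
T = -32 (T = -36 + 4 = -32)
494*(T + J(23)) = 494*(-32 + I*√2) = -15808 + 494*I*√2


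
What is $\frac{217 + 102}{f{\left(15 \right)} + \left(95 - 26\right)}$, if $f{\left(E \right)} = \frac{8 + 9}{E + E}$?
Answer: $\frac{9570}{2087} \approx 4.5855$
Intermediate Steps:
$f{\left(E \right)} = \frac{17}{2 E}$
$\frac{217 + 102}{f{\left(15 \right)} + \left(95 - 26\right)} = \frac{217 + 102}{\frac{17}{2 \cdot 15} + \left(95 - 26\right)} = \frac{319}{\frac{17}{2} \cdot \frac{1}{15} + 69} = \frac{319}{\frac{17}{30} + 69} = \frac{319}{\frac{2087}{30}} = 319 \cdot \frac{30}{2087} = \frac{9570}{2087}$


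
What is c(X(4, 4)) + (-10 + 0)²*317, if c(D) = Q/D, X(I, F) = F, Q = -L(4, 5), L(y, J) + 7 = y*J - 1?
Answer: 31697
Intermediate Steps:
L(y, J) = -8 + J*y (L(y, J) = -7 + (y*J - 1) = -7 + (J*y - 1) = -7 + (-1 + J*y) = -8 + J*y)
Q = -12 (Q = -(-8 + 5*4) = -(-8 + 20) = -1*12 = -12)
c(D) = -12/D
c(X(4, 4)) + (-10 + 0)²*317 = -12/4 + (-10 + 0)²*317 = -12*¼ + (-10)²*317 = -3 + 100*317 = -3 + 31700 = 31697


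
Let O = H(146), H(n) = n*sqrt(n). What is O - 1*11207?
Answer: -11207 + 146*sqrt(146) ≈ -9442.9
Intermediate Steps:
H(n) = n**(3/2)
O = 146*sqrt(146) (O = 146**(3/2) = 146*sqrt(146) ≈ 1764.1)
O - 1*11207 = 146*sqrt(146) - 1*11207 = 146*sqrt(146) - 11207 = -11207 + 146*sqrt(146)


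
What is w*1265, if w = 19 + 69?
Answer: 111320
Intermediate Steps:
w = 88
w*1265 = 88*1265 = 111320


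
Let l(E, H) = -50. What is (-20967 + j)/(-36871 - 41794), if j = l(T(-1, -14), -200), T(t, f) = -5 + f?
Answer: 21017/78665 ≈ 0.26717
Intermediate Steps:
j = -50
(-20967 + j)/(-36871 - 41794) = (-20967 - 50)/(-36871 - 41794) = -21017/(-78665) = -21017*(-1/78665) = 21017/78665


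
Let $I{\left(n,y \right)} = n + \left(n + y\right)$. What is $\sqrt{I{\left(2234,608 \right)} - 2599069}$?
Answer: $i \sqrt{2593993} \approx 1610.6 i$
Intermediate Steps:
$I{\left(n,y \right)} = y + 2 n$
$\sqrt{I{\left(2234,608 \right)} - 2599069} = \sqrt{\left(608 + 2 \cdot 2234\right) - 2599069} = \sqrt{\left(608 + 4468\right) - 2599069} = \sqrt{5076 - 2599069} = \sqrt{-2593993} = i \sqrt{2593993}$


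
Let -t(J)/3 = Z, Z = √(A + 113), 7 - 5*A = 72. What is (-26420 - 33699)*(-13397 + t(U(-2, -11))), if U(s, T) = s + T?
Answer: 807217813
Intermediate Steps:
A = -13 (A = 7/5 - ⅕*72 = 7/5 - 72/5 = -13)
U(s, T) = T + s
Z = 10 (Z = √(-13 + 113) = √100 = 10)
t(J) = -30 (t(J) = -3*10 = -30)
(-26420 - 33699)*(-13397 + t(U(-2, -11))) = (-26420 - 33699)*(-13397 - 30) = -60119*(-13427) = 807217813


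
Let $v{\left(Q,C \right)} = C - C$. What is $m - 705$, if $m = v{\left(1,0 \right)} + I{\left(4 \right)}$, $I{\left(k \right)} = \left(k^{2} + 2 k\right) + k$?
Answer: $-677$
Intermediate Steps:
$v{\left(Q,C \right)} = 0$
$I{\left(k \right)} = k^{2} + 3 k$
$m = 28$ ($m = 0 + 4 \left(3 + 4\right) = 0 + 4 \cdot 7 = 0 + 28 = 28$)
$m - 705 = 28 - 705 = -677$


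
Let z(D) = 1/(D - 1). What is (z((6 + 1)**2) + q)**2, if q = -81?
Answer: 15108769/2304 ≈ 6557.6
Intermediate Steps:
z(D) = 1/(-1 + D)
(z((6 + 1)**2) + q)**2 = (1/(-1 + (6 + 1)**2) - 81)**2 = (1/(-1 + 7**2) - 81)**2 = (1/(-1 + 49) - 81)**2 = (1/48 - 81)**2 = (-3887/48)**2 = 15108769/2304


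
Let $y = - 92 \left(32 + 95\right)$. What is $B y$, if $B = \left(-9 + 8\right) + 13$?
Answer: $-140208$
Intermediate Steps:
$B = 12$ ($B = -1 + 13 = 12$)
$y = -11684$ ($y = \left(-92\right) 127 = -11684$)
$B y = 12 \left(-11684\right) = -140208$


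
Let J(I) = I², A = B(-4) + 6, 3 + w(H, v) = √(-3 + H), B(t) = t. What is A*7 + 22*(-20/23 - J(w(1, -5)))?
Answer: -3660/23 + 132*I*√2 ≈ -159.13 + 186.68*I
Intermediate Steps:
w(H, v) = -3 + √(-3 + H)
A = 2 (A = -4 + 6 = 2)
A*7 + 22*(-20/23 - J(w(1, -5))) = 2*7 + 22*(-20/23 - (-3 + √(-3 + 1))²) = 14 + 22*(-20*1/23 - (-3 + √(-2))²) = 14 + 22*(-20/23 - (-3 + I*√2)²) = 14 + (-440/23 - 22*(-3 + I*√2)²) = -118/23 - 22*(-3 + I*√2)²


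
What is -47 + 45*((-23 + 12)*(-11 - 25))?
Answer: 17773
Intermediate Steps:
-47 + 45*((-23 + 12)*(-11 - 25)) = -47 + 45*(-11*(-36)) = -47 + 45*396 = -47 + 17820 = 17773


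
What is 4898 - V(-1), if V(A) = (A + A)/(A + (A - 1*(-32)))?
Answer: 73471/15 ≈ 4898.1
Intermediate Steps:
V(A) = 2*A/(32 + 2*A) (V(A) = (2*A)/(A + (A + 32)) = (2*A)/(A + (32 + A)) = (2*A)/(32 + 2*A) = 2*A/(32 + 2*A))
4898 - V(-1) = 4898 - (-1)/(16 - 1) = 4898 - (-1)/15 = 4898 - 1*(-1/15) = 4898 + 1/15 = 73471/15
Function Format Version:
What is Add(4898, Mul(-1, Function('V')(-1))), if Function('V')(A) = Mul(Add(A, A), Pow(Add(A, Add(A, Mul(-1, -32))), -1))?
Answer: Rational(73471, 15) ≈ 4898.1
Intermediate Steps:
Function('V')(A) = Mul(2, A, Pow(Add(32, Mul(2, A)), -1)) (Function('V')(A) = Mul(Mul(2, A), Pow(Add(A, Add(A, 32)), -1)) = Mul(Mul(2, A), Pow(Add(A, Add(32, A)), -1)) = Mul(Mul(2, A), Pow(Add(32, Mul(2, A)), -1)) = Mul(2, A, Pow(Add(32, Mul(2, A)), -1)))
Add(4898, Mul(-1, Function('V')(-1))) = Add(4898, Mul(-1, Mul(-1, Pow(Add(16, -1), -1)))) = Add(4898, Mul(-1, Mul(-1, Pow(15, -1)))) = Add(4898, Mul(-1, Mul(-1, Rational(1, 15)))) = Add(4898, Mul(-1, Rational(-1, 15))) = Add(4898, Rational(1, 15)) = Rational(73471, 15)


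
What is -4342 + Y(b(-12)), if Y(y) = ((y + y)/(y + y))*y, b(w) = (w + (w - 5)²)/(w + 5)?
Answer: -30671/7 ≈ -4381.6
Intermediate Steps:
b(w) = (w + (-5 + w)²)/(5 + w)
Y(y) = y (Y(y) = ((2*y)/((2*y)))*y = ((2*y)*(1/(2*y)))*y = 1*y = y)
-4342 + Y(b(-12)) = -4342 + (-12 + (-5 - 12)²)/(5 - 12) = -4342 + (-12 + (-17)²)/(-7) = -4342 - (-12 + 289)/7 = -4342 - ⅐*277 = -4342 - 277/7 = -30671/7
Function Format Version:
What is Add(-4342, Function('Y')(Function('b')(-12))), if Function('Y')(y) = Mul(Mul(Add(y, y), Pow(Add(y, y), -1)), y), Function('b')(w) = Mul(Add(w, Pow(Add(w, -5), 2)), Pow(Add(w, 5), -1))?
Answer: Rational(-30671, 7) ≈ -4381.6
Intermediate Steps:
Function('b')(w) = Mul(Pow(Add(5, w), -1), Add(w, Pow(Add(-5, w), 2))) (Function('b')(w) = Mul(Add(w, Pow(Add(-5, w), 2)), Pow(Add(5, w), -1)) = Mul(Pow(Add(5, w), -1), Add(w, Pow(Add(-5, w), 2))))
Function('Y')(y) = y (Function('Y')(y) = Mul(Mul(Mul(2, y), Pow(Mul(2, y), -1)), y) = Mul(Mul(Mul(2, y), Mul(Rational(1, 2), Pow(y, -1))), y) = Mul(1, y) = y)
Add(-4342, Function('Y')(Function('b')(-12))) = Add(-4342, Mul(Pow(Add(5, -12), -1), Add(-12, Pow(Add(-5, -12), 2)))) = Add(-4342, Mul(Pow(-7, -1), Add(-12, Pow(-17, 2)))) = Add(-4342, Mul(Rational(-1, 7), Add(-12, 289))) = Add(-4342, Mul(Rational(-1, 7), 277)) = Add(-4342, Rational(-277, 7)) = Rational(-30671, 7)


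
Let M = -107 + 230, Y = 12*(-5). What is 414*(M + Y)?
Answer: 26082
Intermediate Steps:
Y = -60
M = 123
414*(M + Y) = 414*(123 - 60) = 414*63 = 26082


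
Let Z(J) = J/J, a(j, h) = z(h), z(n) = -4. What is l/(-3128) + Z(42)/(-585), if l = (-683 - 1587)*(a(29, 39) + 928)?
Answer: 153377834/228735 ≈ 670.55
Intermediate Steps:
a(j, h) = -4
Z(J) = 1
l = -2097480 (l = (-683 - 1587)*(-4 + 928) = -2270*924 = -2097480)
l/(-3128) + Z(42)/(-585) = -2097480/(-3128) + 1/(-585) = -2097480*(-1/3128) + 1*(-1/585) = 262185/391 - 1/585 = 153377834/228735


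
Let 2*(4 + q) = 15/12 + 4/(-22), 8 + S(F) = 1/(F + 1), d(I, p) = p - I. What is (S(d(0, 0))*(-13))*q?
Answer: -27755/88 ≈ -315.40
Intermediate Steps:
S(F) = -8 + 1/(1 + F) (S(F) = -8 + 1/(F + 1) = -8 + 1/(1 + F))
q = -305/88 (q = -4 + (15/12 + 4/(-22))/2 = -4 + (15*(1/12) + 4*(-1/22))/2 = -4 + (5/4 - 2/11)/2 = -4 + (½)*(47/44) = -4 + 47/88 = -305/88 ≈ -3.4659)
(S(d(0, 0))*(-13))*q = (((-7 - 8*(0 - 1*0))/(1 + (0 - 1*0)))*(-13))*(-305/88) = (((-7 - 8*(0 + 0))/(1 + (0 + 0)))*(-13))*(-305/88) = (((-7 - 8*0)/(1 + 0))*(-13))*(-305/88) = (((-7 + 0)/1)*(-13))*(-305/88) = ((1*(-7))*(-13))*(-305/88) = -7*(-13)*(-305/88) = 91*(-305/88) = -27755/88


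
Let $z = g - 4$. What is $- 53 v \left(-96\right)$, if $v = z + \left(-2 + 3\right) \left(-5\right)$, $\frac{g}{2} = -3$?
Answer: $-76320$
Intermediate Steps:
$g = -6$ ($g = 2 \left(-3\right) = -6$)
$z = -10$ ($z = -6 - 4 = -10$)
$v = -15$ ($v = -10 + \left(-2 + 3\right) \left(-5\right) = -10 + 1 \left(-5\right) = -10 - 5 = -15$)
$- 53 v \left(-96\right) = \left(-53\right) \left(-15\right) \left(-96\right) = 795 \left(-96\right) = -76320$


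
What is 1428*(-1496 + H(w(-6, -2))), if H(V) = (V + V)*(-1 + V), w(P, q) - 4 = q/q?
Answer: -2079168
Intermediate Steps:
w(P, q) = 5 (w(P, q) = 4 + q/q = 4 + 1 = 5)
H(V) = 2*V*(-1 + V) (H(V) = (2*V)*(-1 + V) = 2*V*(-1 + V))
1428*(-1496 + H(w(-6, -2))) = 1428*(-1496 + 2*5*(-1 + 5)) = 1428*(-1496 + 2*5*4) = 1428*(-1496 + 40) = 1428*(-1456) = -2079168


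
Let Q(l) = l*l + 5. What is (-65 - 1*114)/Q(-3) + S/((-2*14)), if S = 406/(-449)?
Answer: -40084/3143 ≈ -12.753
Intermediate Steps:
Q(l) = 5 + l² (Q(l) = l² + 5 = 5 + l²)
S = -406/449 (S = 406*(-1/449) = -406/449 ≈ -0.90423)
(-65 - 1*114)/Q(-3) + S/((-2*14)) = (-65 - 1*114)/(5 + (-3)²) - 406/(449*((-2*14))) = (-65 - 114)/(5 + 9) - 406/449/(-28) = -179/14 - 406/449*(-1/28) = -179*1/14 + 29/898 = -179/14 + 29/898 = -40084/3143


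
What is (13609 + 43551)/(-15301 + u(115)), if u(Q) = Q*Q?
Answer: -14290/519 ≈ -27.534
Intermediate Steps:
u(Q) = Q**2
(13609 + 43551)/(-15301 + u(115)) = (13609 + 43551)/(-15301 + 115**2) = 57160/(-15301 + 13225) = 57160/(-2076) = 57160*(-1/2076) = -14290/519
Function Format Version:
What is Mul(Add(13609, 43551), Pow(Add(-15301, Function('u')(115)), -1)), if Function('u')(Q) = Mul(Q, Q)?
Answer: Rational(-14290, 519) ≈ -27.534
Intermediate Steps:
Function('u')(Q) = Pow(Q, 2)
Mul(Add(13609, 43551), Pow(Add(-15301, Function('u')(115)), -1)) = Mul(Add(13609, 43551), Pow(Add(-15301, Pow(115, 2)), -1)) = Mul(57160, Pow(Add(-15301, 13225), -1)) = Mul(57160, Pow(-2076, -1)) = Mul(57160, Rational(-1, 2076)) = Rational(-14290, 519)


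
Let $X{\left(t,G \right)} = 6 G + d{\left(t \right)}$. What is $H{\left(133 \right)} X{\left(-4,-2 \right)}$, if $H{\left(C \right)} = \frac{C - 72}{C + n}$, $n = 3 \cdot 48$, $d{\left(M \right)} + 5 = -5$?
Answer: $- \frac{1342}{277} \approx -4.8448$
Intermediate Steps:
$d{\left(M \right)} = -10$ ($d{\left(M \right)} = -5 - 5 = -10$)
$n = 144$
$X{\left(t,G \right)} = -10 + 6 G$ ($X{\left(t,G \right)} = 6 G - 10 = -10 + 6 G$)
$H{\left(C \right)} = \frac{-72 + C}{144 + C}$ ($H{\left(C \right)} = \frac{C - 72}{C + 144} = \frac{-72 + C}{144 + C}$)
$H{\left(133 \right)} X{\left(-4,-2 \right)} = \frac{-72 + 133}{144 + 133} \left(-10 + 6 \left(-2\right)\right) = \frac{1}{277} \cdot 61 \left(-10 - 12\right) = \frac{1}{277} \cdot 61 \left(-22\right) = \frac{61}{277} \left(-22\right) = - \frac{1342}{277}$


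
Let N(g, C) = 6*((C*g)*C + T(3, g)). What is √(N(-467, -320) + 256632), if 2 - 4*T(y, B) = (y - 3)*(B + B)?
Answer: I*√286668165 ≈ 16931.0*I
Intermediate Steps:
T(y, B) = ½ - B*(-3 + y)/2 (T(y, B) = ½ - (y - 3)*(B + B)/4 = ½ - (-3 + y)*2*B/4 = ½ - B*(-3 + y)/2)
N(g, C) = 3 + 6*g*C² (N(g, C) = 6*((C*g)*C + (½ + 3*g/2 - ½*g*3)) = 6*(g*C² + (½ + 3*g/2 - 3*g/2)) = 6*(g*C² + ½) = 6*(½ + g*C²) = 3 + 6*g*C²)
√(N(-467, -320) + 256632) = √((3 + 6*(-467)*(-320)²) + 256632) = √((3 + 6*(-467)*102400) + 256632) = √((3 - 286924800) + 256632) = √(-286924797 + 256632) = √(-286668165) = I*√286668165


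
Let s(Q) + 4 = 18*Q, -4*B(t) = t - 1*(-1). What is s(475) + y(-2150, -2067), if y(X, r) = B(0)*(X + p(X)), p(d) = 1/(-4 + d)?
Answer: 78263437/8616 ≈ 9083.5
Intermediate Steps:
B(t) = -1/4 - t/4 (B(t) = -(t - 1*(-1))/4 = -(t + 1)/4 = -(1 + t)/4 = -1/4 - t/4)
s(Q) = -4 + 18*Q
y(X, r) = -X/4 - 1/(4*(-4 + X)) (y(X, r) = (-1/4 - 1/4*0)*(X + 1/(-4 + X)) = (-1/4 + 0)*(X + 1/(-4 + X)) = -(X + 1/(-4 + X))/4 = -X/4 - 1/(4*(-4 + X)))
s(475) + y(-2150, -2067) = (-4 + 18*475) + (-1 - 1*(-2150)*(-4 - 2150))/(4*(-4 - 2150)) = (-4 + 8550) + (1/4)*(-1 - 1*(-2150)*(-2154))/(-2154) = 8546 + (1/4)*(-1/2154)*(-1 - 4631100) = 8546 + (1/4)*(-1/2154)*(-4631101) = 8546 + 4631101/8616 = 78263437/8616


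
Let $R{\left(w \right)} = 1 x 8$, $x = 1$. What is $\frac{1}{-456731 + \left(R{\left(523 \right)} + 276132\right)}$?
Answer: $- \frac{1}{180591} \approx -5.5374 \cdot 10^{-6}$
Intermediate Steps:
$R{\left(w \right)} = 8$ ($R{\left(w \right)} = 1 \cdot 1 \cdot 8 = 1 \cdot 8 = 8$)
$\frac{1}{-456731 + \left(R{\left(523 \right)} + 276132\right)} = \frac{1}{-456731 + \left(8 + 276132\right)} = \frac{1}{-456731 + 276140} = \frac{1}{-180591} = - \frac{1}{180591}$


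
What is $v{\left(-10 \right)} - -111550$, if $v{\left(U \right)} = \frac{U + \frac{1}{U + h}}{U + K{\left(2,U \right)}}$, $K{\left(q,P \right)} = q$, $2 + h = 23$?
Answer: $\frac{9816509}{88} \approx 1.1155 \cdot 10^{5}$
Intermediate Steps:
$h = 21$ ($h = -2 + 23 = 21$)
$v{\left(U \right)} = \frac{U + \frac{1}{21 + U}}{2 + U}$ ($v{\left(U \right)} = \frac{U + \frac{1}{U + 21}}{U + 2} = \frac{U + \frac{1}{21 + U}}{2 + U}$)
$v{\left(-10 \right)} - -111550 = \frac{1 + \left(-10\right)^{2} + 21 \left(-10\right)}{42 + \left(-10\right)^{2} + 23 \left(-10\right)} - -111550 = \frac{1 + 100 - 210}{42 + 100 - 230} + 111550 = \frac{1}{-88} \left(-109\right) + 111550 = \left(- \frac{1}{88}\right) \left(-109\right) + 111550 = \frac{109}{88} + 111550 = \frac{9816509}{88}$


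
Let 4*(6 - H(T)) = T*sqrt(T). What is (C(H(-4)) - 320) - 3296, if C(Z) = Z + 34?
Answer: -3576 + 2*I ≈ -3576.0 + 2.0*I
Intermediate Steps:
H(T) = 6 - T**(3/2)/4 (H(T) = 6 - T*sqrt(T)/4 = 6 - T**(3/2)/4)
C(Z) = 34 + Z
(C(H(-4)) - 320) - 3296 = ((34 + (6 - (-2)*I)) - 320) - 3296 = ((34 + (6 + 2*I)) - 320) - 3296 = ((40 + 2*I) - 320) - 3296 = (-280 + 2*I) - 3296 = -3576 + 2*I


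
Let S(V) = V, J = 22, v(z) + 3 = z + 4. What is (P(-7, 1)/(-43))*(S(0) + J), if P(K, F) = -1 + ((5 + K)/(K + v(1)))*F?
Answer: 66/215 ≈ 0.30698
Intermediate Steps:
v(z) = 1 + z (v(z) = -3 + (z + 4) = -3 + (4 + z) = 1 + z)
P(K, F) = -1 + F*(5 + K)/(2 + K) (P(K, F) = -1 + ((5 + K)/(K + (1 + 1)))*F = -1 + ((5 + K)/(K + 2))*F = -1 + ((5 + K)/(2 + K))*F = -1 + F*(5 + K)/(2 + K))
(P(-7, 1)/(-43))*(S(0) + J) = (((-2 - 1*(-7) + 5*1 + 1*(-7))/(2 - 7))/(-43))*(0 + 22) = (((-2 + 7 + 5 - 7)/(-5))*(-1/43))*22 = (-1/5*3*(-1/43))*22 = -3/5*(-1/43)*22 = (3/215)*22 = 66/215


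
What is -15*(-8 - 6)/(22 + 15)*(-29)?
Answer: -6090/37 ≈ -164.59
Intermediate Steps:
-15*(-8 - 6)/(22 + 15)*(-29) = -(-210)/37*(-29) = -15*(-14/37)*(-29) = (210/37)*(-29) = -6090/37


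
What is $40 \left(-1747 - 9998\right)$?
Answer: $-469800$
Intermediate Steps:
$40 \left(-1747 - 9998\right) = 40 \left(-11745\right) = -469800$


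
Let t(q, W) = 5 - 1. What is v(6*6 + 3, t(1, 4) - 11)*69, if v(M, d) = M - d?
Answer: 3174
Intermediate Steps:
t(q, W) = 4
v(6*6 + 3, t(1, 4) - 11)*69 = ((6*6 + 3) - (4 - 11))*69 = ((36 + 3) - 1*(-7))*69 = (39 + 7)*69 = 46*69 = 3174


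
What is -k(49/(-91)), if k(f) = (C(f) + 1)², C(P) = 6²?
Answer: -1369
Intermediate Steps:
C(P) = 36
k(f) = 1369 (k(f) = (36 + 1)² = 37² = 1369)
-k(49/(-91)) = -1*1369 = -1369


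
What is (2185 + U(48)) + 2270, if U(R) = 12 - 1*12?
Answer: 4455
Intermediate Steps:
U(R) = 0 (U(R) = 12 - 12 = 0)
(2185 + U(48)) + 2270 = (2185 + 0) + 2270 = 2185 + 2270 = 4455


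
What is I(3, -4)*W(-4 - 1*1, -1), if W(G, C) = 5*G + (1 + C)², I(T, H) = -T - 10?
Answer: 325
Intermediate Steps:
I(T, H) = -10 - T
W(G, C) = (1 + C)² + 5*G
I(3, -4)*W(-4 - 1*1, -1) = (-10 - 1*3)*((1 - 1)² + 5*(-4 - 1*1)) = (-10 - 3)*(0² + 5*(-4 - 1)) = -13*(0 + 5*(-5)) = -13*(0 - 25) = -13*(-25) = 325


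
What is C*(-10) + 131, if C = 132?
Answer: -1189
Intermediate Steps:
C*(-10) + 131 = 132*(-10) + 131 = -1320 + 131 = -1189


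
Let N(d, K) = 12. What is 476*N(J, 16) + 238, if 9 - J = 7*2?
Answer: 5950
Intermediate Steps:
J = -5 (J = 9 - 7*2 = 9 - 1*14 = 9 - 14 = -5)
476*N(J, 16) + 238 = 476*12 + 238 = 5712 + 238 = 5950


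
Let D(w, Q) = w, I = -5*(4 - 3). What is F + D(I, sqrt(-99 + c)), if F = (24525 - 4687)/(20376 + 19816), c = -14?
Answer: -90561/20096 ≈ -4.5064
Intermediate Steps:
I = -5 (I = -5*1 = -5)
F = 9919/20096 (F = 19838/40192 = 19838*(1/40192) = 9919/20096 ≈ 0.49358)
F + D(I, sqrt(-99 + c)) = 9919/20096 - 5 = -90561/20096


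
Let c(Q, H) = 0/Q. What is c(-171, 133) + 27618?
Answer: 27618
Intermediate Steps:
c(Q, H) = 0
c(-171, 133) + 27618 = 0 + 27618 = 27618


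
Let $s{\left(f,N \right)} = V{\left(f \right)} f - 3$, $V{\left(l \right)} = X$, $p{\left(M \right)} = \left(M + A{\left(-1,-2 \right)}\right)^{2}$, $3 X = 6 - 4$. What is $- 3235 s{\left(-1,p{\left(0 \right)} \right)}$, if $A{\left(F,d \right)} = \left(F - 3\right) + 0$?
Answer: $\frac{35585}{3} \approx 11862.0$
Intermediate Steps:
$A{\left(F,d \right)} = -3 + F$ ($A{\left(F,d \right)} = \left(-3 + F\right) + 0 = -3 + F$)
$X = \frac{2}{3}$ ($X = \frac{6 - 4}{3} = \frac{1}{3} \cdot 2 = \frac{2}{3} \approx 0.66667$)
$p{\left(M \right)} = \left(-4 + M\right)^{2}$ ($p{\left(M \right)} = \left(M - 4\right)^{2} = \left(-4 + M\right)^{2}$)
$V{\left(l \right)} = \frac{2}{3}$
$s{\left(f,N \right)} = -3 + \frac{2 f}{3}$ ($s{\left(f,N \right)} = \frac{2 f}{3} - 3 = -3 + \frac{2 f}{3}$)
$- 3235 s{\left(-1,p{\left(0 \right)} \right)} = - 3235 \left(-3 + \frac{2}{3} \left(-1\right)\right) = - 3235 \left(-3 - \frac{2}{3}\right) = \left(-3235\right) \left(- \frac{11}{3}\right) = \frac{35585}{3}$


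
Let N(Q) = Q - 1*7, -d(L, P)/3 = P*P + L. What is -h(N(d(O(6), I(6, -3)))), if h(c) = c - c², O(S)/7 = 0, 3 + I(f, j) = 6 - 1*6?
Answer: 1190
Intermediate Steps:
I(f, j) = -3 (I(f, j) = -3 + (6 - 1*6) = -3 + (6 - 6) = -3 + 0 = -3)
O(S) = 0 (O(S) = 7*0 = 0)
d(L, P) = -3*L - 3*P² (d(L, P) = -3*(P*P + L) = -3*(P² + L) = -3*(L + P²) = -3*L - 3*P²)
N(Q) = -7 + Q (N(Q) = Q - 7 = -7 + Q)
-h(N(d(O(6), I(6, -3)))) = -(-7 + (-3*0 - 3*(-3)²))*(1 - (-7 + (-3*0 - 3*(-3)²))) = -(-7 + (0 - 3*9))*(1 - (-7 + (0 - 3*9))) = -(-7 + (0 - 27))*(1 - (-7 + (0 - 27))) = -(-7 - 27)*(1 - (-7 - 27)) = -(-34)*(1 - 1*(-34)) = -(-34)*(1 + 34) = -(-34)*35 = -1*(-1190) = 1190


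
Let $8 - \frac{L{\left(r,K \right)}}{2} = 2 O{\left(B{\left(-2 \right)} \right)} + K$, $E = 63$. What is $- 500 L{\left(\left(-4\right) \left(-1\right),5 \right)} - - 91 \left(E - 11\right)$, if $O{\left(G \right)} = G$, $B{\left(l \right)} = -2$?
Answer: $-2268$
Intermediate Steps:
$L{\left(r,K \right)} = 24 - 2 K$ ($L{\left(r,K \right)} = 16 - 2 \left(2 \left(-2\right) + K\right) = 16 - 2 \left(-4 + K\right) = 16 - \left(-8 + 2 K\right) = 24 - 2 K$)
$- 500 L{\left(\left(-4\right) \left(-1\right),5 \right)} - - 91 \left(E - 11\right) = - 500 \left(24 - 10\right) - - 91 \left(63 - 11\right) = - 500 \left(24 - 10\right) - \left(-91\right) 52 = \left(-500\right) 14 - -4732 = -7000 + 4732 = -2268$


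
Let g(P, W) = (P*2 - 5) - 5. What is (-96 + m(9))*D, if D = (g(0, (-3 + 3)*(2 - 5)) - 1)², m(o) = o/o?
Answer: -11495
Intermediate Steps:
g(P, W) = -10 + 2*P (g(P, W) = (2*P - 5) - 5 = (-5 + 2*P) - 5 = -10 + 2*P)
m(o) = 1
D = 121 (D = ((-10 + 2*0) - 1)² = ((-10 + 0) - 1)² = (-10 - 1)² = (-11)² = 121)
(-96 + m(9))*D = (-96 + 1)*121 = -95*121 = -11495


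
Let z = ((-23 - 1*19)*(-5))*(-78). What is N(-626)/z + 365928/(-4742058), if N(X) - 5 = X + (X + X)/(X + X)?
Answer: -25448539/647290917 ≈ -0.039315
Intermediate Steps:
N(X) = 6 + X (N(X) = 5 + (X + (X + X)/(X + X)) = 5 + (X + (2*X)/((2*X))) = 5 + (X + (2*X)*(1/(2*X))) = 5 + (X + 1) = 5 + (1 + X) = 6 + X)
z = -16380 (z = ((-23 - 19)*(-5))*(-78) = -42*(-5)*(-78) = 210*(-78) = -16380)
N(-626)/z + 365928/(-4742058) = (6 - 626)/(-16380) + 365928/(-4742058) = -620*(-1/16380) + 365928*(-1/4742058) = 31/819 - 60988/790343 = -25448539/647290917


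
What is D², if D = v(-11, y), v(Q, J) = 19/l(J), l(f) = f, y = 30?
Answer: 361/900 ≈ 0.40111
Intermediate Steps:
v(Q, J) = 19/J
D = 19/30 ≈ 0.63333
D² = (19/30)² = 361/900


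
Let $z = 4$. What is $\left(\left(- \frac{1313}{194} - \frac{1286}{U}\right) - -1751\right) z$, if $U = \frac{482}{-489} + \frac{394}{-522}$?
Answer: $\frac{71338437914}{7182365} \approx 9932.4$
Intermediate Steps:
$U = - \frac{74045}{42543}$ ($U = 482 \left(- \frac{1}{489}\right) + 394 \left(- \frac{1}{522}\right) = - \frac{482}{489} - \frac{197}{261} = - \frac{74045}{42543} \approx -1.7405$)
$\left(\left(- \frac{1313}{194} - \frac{1286}{U}\right) - -1751\right) z = \left(\left(- \frac{1313}{194} - \frac{1286}{- \frac{74045}{42543}}\right) - -1751\right) 4 = \left(\left(\left(-1313\right) \frac{1}{194} - - \frac{54710298}{74045}\right) + 1751\right) 4 = \left(\left(- \frac{1313}{194} + \frac{54710298}{74045}\right) + 1751\right) 4 = \left(\frac{10516576727}{14364730} + 1751\right) 4 = \frac{35669218957}{14364730} \cdot 4 = \frac{71338437914}{7182365}$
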